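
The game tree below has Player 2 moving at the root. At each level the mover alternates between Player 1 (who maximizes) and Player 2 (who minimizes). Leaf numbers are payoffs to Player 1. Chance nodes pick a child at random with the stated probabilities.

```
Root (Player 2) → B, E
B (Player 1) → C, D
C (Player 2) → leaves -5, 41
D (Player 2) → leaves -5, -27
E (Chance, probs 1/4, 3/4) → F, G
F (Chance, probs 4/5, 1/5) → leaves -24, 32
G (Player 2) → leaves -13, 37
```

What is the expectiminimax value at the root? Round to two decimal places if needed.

C (Player 2): min(-5, 41) = -5
D (Player 2): min(-5, -27) = -27
B (Player 1): max(-5, -27) = -5
F (Chance): 4/5·-24 + 1/5·32 = -12.8
G (Player 2): min(-13, 37) = -13
E (Chance): 1/4·-12.8 + 3/4·-13 = -12.95
Root (Player 2): min(-5, -12.95) = -12.95

-12.95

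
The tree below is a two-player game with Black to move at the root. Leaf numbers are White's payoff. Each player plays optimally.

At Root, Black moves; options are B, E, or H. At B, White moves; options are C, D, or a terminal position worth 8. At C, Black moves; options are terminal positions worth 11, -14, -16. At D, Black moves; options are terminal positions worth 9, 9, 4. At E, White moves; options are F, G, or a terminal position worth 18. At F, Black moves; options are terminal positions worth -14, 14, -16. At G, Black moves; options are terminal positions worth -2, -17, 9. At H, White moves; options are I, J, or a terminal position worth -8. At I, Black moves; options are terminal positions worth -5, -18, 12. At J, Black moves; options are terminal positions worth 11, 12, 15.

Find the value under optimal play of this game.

8

C (Black): min(11, -14, -16) = -16
D (Black): min(9, 9, 4) = 4
B (White): max(-16, 4, 8) = 8
F (Black): min(-14, 14, -16) = -16
G (Black): min(-2, -17, 9) = -17
E (White): max(-16, -17, 18) = 18
I (Black): min(-5, -18, 12) = -18
J (Black): min(11, 12, 15) = 11
H (White): max(-18, 11, -8) = 11
Root (Black): min(8, 18, 11) = 8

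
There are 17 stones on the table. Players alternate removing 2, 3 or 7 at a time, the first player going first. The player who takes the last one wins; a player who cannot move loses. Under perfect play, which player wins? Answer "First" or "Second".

First

W/L table (W = player to move can force a win):
i:   0  1  2  3  4  5  6  7  8  9 10 11 12 13 14 15 16 17
     L  L  W  W  W  L  L  W  W  W  L  L  W  W  W  L  L  W
Position 17 is W, so the first player wins.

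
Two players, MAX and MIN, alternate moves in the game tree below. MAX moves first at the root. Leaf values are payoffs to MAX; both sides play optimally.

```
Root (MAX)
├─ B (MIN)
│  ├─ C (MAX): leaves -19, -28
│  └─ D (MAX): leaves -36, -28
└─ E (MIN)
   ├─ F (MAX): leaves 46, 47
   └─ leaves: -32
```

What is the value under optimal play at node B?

-28

C: max(-19, -28) = -19
D: max(-36, -28) = -28
B: min(-19, -28) = -28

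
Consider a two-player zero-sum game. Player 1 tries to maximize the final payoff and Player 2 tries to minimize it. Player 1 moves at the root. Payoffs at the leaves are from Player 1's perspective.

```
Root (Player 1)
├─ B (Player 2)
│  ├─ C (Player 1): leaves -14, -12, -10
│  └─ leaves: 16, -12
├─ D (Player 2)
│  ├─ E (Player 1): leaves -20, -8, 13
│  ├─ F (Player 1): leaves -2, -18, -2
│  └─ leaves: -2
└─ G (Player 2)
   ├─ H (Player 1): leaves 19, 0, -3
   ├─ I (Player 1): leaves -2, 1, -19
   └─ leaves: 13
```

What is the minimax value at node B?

C: max(-14, -12, -10) = -10
B: min(-10, 16, -12) = -12

-12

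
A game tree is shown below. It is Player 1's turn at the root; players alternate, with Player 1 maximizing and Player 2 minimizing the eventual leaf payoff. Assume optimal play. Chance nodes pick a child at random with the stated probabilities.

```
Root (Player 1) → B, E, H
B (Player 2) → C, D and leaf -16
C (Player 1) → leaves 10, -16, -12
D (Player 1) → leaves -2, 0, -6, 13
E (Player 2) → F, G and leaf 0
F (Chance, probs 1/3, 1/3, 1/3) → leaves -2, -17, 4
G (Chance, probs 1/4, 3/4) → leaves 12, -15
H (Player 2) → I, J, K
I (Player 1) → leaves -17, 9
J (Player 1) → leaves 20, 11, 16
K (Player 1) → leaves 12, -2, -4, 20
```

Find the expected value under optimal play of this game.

C (Player 1): max(10, -16, -12) = 10
D (Player 1): max(-2, 0, -6, 13) = 13
B (Player 2): min(10, 13, -16) = -16
F (Chance): 1/3·-2 + 1/3·-17 + 1/3·4 = -5
G (Chance): 1/4·12 + 3/4·-15 = -8.25
E (Player 2): min(-5, -8.25, 0) = -8.25
I (Player 1): max(-17, 9) = 9
J (Player 1): max(20, 11, 16) = 20
K (Player 1): max(12, -2, -4, 20) = 20
H (Player 2): min(9, 20, 20) = 9
Root (Player 1): max(-16, -8.25, 9) = 9

9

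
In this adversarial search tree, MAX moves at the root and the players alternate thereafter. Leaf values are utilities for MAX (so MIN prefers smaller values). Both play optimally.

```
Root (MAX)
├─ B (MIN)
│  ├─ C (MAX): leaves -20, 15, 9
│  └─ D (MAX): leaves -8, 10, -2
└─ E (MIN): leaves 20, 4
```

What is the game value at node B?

C: max(-20, 15, 9) = 15
D: max(-8, 10, -2) = 10
B: min(15, 10) = 10

10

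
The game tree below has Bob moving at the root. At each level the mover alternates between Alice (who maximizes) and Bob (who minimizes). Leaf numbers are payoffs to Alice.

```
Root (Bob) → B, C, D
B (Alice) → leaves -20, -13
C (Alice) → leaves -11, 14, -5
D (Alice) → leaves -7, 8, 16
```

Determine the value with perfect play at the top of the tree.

B (Alice): max(-20, -13) = -13
C (Alice): max(-11, 14, -5) = 14
D (Alice): max(-7, 8, 16) = 16
Root (Bob): min(-13, 14, 16) = -13

-13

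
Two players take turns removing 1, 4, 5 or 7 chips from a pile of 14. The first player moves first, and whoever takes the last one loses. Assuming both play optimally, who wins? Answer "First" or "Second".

First

i:   0  1  2  3  4  5  6  7  8  9 10 11 12 13 14
     W  L  W  L  W  W  W  W  W  L  W  L  W  W  W
Position 14 is W, so the first player wins.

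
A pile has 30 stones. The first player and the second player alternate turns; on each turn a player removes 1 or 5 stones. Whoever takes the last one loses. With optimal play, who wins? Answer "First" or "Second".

First

Mark each pile size as W (mover wins) or L (mover loses):
i:   0  1  2  3  4  5  6  7  8  9 10 11 12 13 14 15 16 17 18 19 20 21 22 23 24 25 26 27 28 29 30
     W  L  W  L  W  L  W  L  W  L  W  L  W  L  W  L  W  L  W  L  W  L  W  L  W  L  W  L  W  L  W
Position 30 is W, so the first player wins.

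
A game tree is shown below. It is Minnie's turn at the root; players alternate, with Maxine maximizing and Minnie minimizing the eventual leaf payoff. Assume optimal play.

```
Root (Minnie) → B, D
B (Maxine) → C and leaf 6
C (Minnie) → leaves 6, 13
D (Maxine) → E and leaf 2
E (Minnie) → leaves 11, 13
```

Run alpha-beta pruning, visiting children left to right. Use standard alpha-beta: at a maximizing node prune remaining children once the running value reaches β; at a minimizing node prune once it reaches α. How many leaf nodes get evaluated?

5

C [α=-∞,β=+∞]: v=6
B [α=-∞,β=+∞]: v=6
E [α=-∞,β=6]: v=11
D [α=-∞,β=6]: v=11 after child 1 ≥ β → β-cutoff, skip 1
Root [α=-∞,β=+∞]: v=6
Leaves evaluated: 5 of 6.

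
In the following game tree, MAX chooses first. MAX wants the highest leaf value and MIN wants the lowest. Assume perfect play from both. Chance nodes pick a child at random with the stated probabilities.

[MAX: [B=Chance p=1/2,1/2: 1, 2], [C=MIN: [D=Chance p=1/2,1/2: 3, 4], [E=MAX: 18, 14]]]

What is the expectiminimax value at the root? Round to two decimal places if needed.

B (Chance): 1/2·1 + 1/2·2 = 1.5
D (Chance): 1/2·3 + 1/2·4 = 3.5
E (MAX): max(18, 14) = 18
C (MIN): min(3.5, 18) = 3.5
Root (MAX): max(1.5, 3.5) = 3.5

3.5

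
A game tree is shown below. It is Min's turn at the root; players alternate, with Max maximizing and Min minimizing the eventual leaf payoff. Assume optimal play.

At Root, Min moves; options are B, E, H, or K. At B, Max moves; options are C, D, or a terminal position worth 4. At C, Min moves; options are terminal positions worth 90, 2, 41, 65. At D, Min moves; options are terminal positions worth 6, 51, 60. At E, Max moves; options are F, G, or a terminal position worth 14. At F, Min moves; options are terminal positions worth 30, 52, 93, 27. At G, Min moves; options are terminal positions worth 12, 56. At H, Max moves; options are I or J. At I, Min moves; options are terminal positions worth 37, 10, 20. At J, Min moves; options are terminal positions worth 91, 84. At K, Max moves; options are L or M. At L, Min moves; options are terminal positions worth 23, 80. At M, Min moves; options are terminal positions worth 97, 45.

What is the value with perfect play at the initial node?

6

C (Min): min(90, 2, 41, 65) = 2
D (Min): min(6, 51, 60) = 6
B (Max): max(2, 6, 4) = 6
F (Min): min(30, 52, 93, 27) = 27
G (Min): min(12, 56) = 12
E (Max): max(27, 12, 14) = 27
I (Min): min(37, 10, 20) = 10
J (Min): min(91, 84) = 84
H (Max): max(10, 84) = 84
L (Min): min(23, 80) = 23
M (Min): min(97, 45) = 45
K (Max): max(23, 45) = 45
Root (Min): min(6, 27, 84, 45) = 6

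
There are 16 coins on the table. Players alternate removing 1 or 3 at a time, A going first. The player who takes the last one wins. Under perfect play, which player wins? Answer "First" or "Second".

Second

i:   0  1  2  3  4  5  6  7  8  9 10 11 12 13 14 15 16
     L  W  L  W  L  W  L  W  L  W  L  W  L  W  L  W  L
Position 16 is L, so the second player wins.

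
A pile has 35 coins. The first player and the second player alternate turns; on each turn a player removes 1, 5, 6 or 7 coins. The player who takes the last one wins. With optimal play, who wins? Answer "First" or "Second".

Positions where the player to move wins (W) vs loses (L):
i:   0  1  2  3  4  5  6  7  8  9 10 11 12 13 14 15 16 17 18 19 20 21 22 23 24 25 26 27 28 29 30 31 32 33 34 35
     L  W  L  W  L  W  W  W  W  W  W  W  L  W  L  W  L  W  W  W  W  W  W  W  L  W  L  W  L  W  W  W  W  W  W  W
Position 35 is W, so the first player wins.

First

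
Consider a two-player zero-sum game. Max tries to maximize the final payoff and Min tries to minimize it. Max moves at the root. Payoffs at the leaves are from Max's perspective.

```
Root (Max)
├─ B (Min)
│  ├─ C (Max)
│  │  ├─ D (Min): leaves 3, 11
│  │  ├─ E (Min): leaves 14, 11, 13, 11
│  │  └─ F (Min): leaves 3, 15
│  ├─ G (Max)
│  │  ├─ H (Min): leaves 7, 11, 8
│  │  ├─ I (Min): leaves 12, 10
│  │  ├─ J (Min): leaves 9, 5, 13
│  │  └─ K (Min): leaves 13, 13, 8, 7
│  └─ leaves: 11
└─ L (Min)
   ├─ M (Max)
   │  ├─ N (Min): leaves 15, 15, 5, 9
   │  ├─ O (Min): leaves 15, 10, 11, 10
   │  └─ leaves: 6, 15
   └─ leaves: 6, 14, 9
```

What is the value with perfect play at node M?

N: min(15, 15, 5, 9) = 5
O: min(15, 10, 11, 10) = 10
M: max(5, 10, 6, 15) = 15

15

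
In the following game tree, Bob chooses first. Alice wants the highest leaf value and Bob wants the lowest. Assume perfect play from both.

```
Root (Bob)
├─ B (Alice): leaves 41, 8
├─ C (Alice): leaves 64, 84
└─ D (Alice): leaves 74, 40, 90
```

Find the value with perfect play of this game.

B (Alice): max(41, 8) = 41
C (Alice): max(64, 84) = 84
D (Alice): max(74, 40, 90) = 90
Root (Bob): min(41, 84, 90) = 41

41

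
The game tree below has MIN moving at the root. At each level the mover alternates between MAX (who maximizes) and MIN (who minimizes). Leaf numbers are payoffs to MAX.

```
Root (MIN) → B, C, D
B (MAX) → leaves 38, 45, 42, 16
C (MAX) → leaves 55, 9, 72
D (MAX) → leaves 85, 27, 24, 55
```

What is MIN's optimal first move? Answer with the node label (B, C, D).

B

B (MAX): max(38, 45, 42, 16) = 45
C (MAX): max(55, 9, 72) = 72
D (MAX): max(85, 27, 24, 55) = 85
Root (MIN): min(45, 72, 85) = 45
MIN picks the child with the lowest value: B (value 45).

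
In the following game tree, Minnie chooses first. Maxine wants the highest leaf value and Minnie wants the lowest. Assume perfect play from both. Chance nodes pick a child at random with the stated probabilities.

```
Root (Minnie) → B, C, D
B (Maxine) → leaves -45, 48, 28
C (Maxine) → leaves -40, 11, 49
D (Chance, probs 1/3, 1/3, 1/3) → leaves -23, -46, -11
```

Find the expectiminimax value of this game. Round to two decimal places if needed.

B (Maxine): max(-45, 48, 28) = 48
C (Maxine): max(-40, 11, 49) = 49
D (Chance): 1/3·-23 + 1/3·-46 + 1/3·-11 = -26.67
Root (Minnie): min(48, 49, -26.67) = -26.67

-26.67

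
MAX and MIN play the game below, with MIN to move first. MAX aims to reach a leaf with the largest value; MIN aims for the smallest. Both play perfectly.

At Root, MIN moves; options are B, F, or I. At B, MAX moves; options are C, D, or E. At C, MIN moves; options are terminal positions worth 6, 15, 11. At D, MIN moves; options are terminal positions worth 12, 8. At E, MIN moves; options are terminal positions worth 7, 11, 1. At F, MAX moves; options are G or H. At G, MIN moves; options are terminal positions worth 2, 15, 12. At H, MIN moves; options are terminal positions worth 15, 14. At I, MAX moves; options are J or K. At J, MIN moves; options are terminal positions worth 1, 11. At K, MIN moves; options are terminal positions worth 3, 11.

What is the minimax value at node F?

14

G: min(2, 15, 12) = 2
H: min(15, 14) = 14
F: max(2, 14) = 14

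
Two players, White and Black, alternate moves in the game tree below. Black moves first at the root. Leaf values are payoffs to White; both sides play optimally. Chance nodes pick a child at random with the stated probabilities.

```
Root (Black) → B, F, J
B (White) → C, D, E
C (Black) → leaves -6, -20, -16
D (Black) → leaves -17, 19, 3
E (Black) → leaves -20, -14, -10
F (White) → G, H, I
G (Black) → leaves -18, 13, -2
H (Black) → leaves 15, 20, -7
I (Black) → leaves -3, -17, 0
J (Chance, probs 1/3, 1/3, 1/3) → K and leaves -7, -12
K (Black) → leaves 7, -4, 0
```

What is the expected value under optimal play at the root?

C (Black): min(-6, -20, -16) = -20
D (Black): min(-17, 19, 3) = -17
E (Black): min(-20, -14, -10) = -20
B (White): max(-20, -17, -20) = -17
G (Black): min(-18, 13, -2) = -18
H (Black): min(15, 20, -7) = -7
I (Black): min(-3, -17, 0) = -17
F (White): max(-18, -7, -17) = -7
K (Black): min(7, -4, 0) = -4
J (Chance): 1/3·-4 + 1/3·-7 + 1/3·-12 = -7.67
Root (Black): min(-17, -7, -7.67) = -17

-17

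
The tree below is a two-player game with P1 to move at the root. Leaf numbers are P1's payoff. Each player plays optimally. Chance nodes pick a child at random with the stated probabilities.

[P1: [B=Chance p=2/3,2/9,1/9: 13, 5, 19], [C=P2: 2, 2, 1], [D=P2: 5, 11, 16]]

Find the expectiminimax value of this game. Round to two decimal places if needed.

11.89

B (Chance): 2/3·13 + 2/9·5 + 1/9·19 = 11.89
C (P2): min(2, 2, 1) = 1
D (P2): min(5, 11, 16) = 5
Root (P1): max(11.89, 1, 5) = 11.89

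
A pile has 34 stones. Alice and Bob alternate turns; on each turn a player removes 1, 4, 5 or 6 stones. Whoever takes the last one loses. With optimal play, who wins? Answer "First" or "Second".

Compute winning (W) and losing (L) positions by backward induction:
i:   0  1  2  3  4  5  6  7  8  9 10 11 12 13 14 15 16 17 18 19 20 21 22 23 24 25 26 27 28 29 30 31 32 33 34
     W  L  W  L  W  W  W  W  W  W  L  W  L  W  W  W  W  W  W  L  W  L  W  W  W  W  W  W  L  W  L  W  W  W  W
Position 34 is W, so the first player wins.

First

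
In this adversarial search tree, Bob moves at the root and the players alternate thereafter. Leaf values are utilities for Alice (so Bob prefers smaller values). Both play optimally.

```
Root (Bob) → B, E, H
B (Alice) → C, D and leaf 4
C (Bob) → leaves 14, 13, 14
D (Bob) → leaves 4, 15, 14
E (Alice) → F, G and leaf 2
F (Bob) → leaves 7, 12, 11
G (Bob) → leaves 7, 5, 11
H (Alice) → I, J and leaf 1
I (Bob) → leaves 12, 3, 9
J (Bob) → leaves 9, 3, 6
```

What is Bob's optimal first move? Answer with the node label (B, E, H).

C (Bob): min(14, 13, 14) = 13
D (Bob): min(4, 15, 14) = 4
B (Alice): max(13, 4, 4) = 13
F (Bob): min(7, 12, 11) = 7
G (Bob): min(7, 5, 11) = 5
E (Alice): max(7, 5, 2) = 7
I (Bob): min(12, 3, 9) = 3
J (Bob): min(9, 3, 6) = 3
H (Alice): max(3, 3, 1) = 3
Root (Bob): min(13, 7, 3) = 3
Bob picks the child with the lowest value: H (value 3).

H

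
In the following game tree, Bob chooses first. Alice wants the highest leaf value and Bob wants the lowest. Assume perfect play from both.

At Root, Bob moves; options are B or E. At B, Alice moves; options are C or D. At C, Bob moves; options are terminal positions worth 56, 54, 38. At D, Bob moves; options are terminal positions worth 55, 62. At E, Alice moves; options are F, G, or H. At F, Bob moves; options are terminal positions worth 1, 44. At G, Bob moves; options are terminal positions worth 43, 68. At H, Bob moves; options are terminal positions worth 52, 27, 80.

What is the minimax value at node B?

55

C: min(56, 54, 38) = 38
D: min(55, 62) = 55
B: max(38, 55) = 55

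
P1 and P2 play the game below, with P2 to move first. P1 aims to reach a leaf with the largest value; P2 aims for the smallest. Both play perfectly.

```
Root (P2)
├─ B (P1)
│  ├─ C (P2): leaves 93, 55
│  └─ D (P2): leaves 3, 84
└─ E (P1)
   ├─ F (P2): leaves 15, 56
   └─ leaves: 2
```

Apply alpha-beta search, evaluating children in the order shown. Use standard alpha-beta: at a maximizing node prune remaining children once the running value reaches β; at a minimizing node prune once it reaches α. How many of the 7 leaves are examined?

C [α=-∞,β=+∞]: v=55
D [α=55,β=+∞]: v=3 after child 1 ≤ α → α-cutoff, skip 1
B [α=-∞,β=+∞]: v=55
F [α=-∞,β=55]: v=15
E [α=-∞,β=55]: v=15
Root [α=-∞,β=+∞]: v=15
Leaves evaluated: 6 of 7.

6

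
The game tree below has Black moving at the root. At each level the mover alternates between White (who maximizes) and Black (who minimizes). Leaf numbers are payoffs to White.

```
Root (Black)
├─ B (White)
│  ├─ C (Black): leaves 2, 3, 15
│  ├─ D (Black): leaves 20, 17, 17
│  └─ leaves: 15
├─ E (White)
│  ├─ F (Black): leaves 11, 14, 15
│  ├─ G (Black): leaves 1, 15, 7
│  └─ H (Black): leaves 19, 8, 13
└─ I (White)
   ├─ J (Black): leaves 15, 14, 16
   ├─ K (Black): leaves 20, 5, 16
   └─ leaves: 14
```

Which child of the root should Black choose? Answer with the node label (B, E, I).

C (Black): min(2, 3, 15) = 2
D (Black): min(20, 17, 17) = 17
B (White): max(2, 17, 15) = 17
F (Black): min(11, 14, 15) = 11
G (Black): min(1, 15, 7) = 1
H (Black): min(19, 8, 13) = 8
E (White): max(11, 1, 8) = 11
J (Black): min(15, 14, 16) = 14
K (Black): min(20, 5, 16) = 5
I (White): max(14, 5, 14) = 14
Root (Black): min(17, 11, 14) = 11
Black picks the child with the lowest value: E (value 11).

E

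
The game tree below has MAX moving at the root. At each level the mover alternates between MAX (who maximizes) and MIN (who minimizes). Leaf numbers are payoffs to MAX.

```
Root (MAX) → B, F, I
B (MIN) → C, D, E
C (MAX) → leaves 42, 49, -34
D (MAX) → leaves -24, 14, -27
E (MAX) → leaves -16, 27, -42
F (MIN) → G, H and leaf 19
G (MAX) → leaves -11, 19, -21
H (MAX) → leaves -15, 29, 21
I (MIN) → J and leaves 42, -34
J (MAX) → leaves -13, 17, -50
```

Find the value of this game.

19

C (MAX): max(42, 49, -34) = 49
D (MAX): max(-24, 14, -27) = 14
E (MAX): max(-16, 27, -42) = 27
B (MIN): min(49, 14, 27) = 14
G (MAX): max(-11, 19, -21) = 19
H (MAX): max(-15, 29, 21) = 29
F (MIN): min(19, 29, 19) = 19
J (MAX): max(-13, 17, -50) = 17
I (MIN): min(17, 42, -34) = -34
Root (MAX): max(14, 19, -34) = 19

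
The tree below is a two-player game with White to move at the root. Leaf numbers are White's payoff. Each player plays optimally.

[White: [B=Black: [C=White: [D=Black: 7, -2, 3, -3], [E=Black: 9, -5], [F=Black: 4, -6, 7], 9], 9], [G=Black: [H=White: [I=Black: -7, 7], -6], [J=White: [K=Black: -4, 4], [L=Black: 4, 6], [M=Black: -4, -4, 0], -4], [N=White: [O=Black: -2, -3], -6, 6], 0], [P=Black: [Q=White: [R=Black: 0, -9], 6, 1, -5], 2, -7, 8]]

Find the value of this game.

9

D (Black): min(7, -2, 3, -3) = -3
E (Black): min(9, -5) = -5
F (Black): min(4, -6, 7) = -6
C (White): max(-3, -5, -6, 9) = 9
B (Black): min(9, 9) = 9
I (Black): min(-7, 7) = -7
H (White): max(-7, -6) = -6
K (Black): min(-4, 4) = -4
L (Black): min(4, 6) = 4
M (Black): min(-4, -4, 0) = -4
J (White): max(-4, 4, -4, -4) = 4
O (Black): min(-2, -3) = -3
N (White): max(-3, -6, 6) = 6
G (Black): min(-6, 4, 6, 0) = -6
R (Black): min(0, -9) = -9
Q (White): max(-9, 6, 1, -5) = 6
P (Black): min(6, 2, -7, 8) = -7
Root (White): max(9, -6, -7) = 9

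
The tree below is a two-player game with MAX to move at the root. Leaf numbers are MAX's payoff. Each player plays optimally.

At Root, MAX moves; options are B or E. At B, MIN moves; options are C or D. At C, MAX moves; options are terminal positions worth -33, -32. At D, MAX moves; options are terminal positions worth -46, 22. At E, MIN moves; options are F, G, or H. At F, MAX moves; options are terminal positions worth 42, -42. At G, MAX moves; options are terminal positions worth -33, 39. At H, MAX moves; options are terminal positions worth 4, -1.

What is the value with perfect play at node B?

C: max(-33, -32) = -32
D: max(-46, 22) = 22
B: min(-32, 22) = -32

-32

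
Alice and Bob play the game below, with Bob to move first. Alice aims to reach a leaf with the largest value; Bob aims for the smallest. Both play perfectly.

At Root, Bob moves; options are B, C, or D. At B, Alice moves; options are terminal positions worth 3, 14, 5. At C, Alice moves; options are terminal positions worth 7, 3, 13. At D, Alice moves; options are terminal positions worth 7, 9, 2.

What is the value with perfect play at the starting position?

B (Alice): max(3, 14, 5) = 14
C (Alice): max(7, 3, 13) = 13
D (Alice): max(7, 9, 2) = 9
Root (Bob): min(14, 13, 9) = 9

9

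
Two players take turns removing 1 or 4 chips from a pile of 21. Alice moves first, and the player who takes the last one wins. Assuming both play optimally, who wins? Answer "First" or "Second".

First

i:   0  1  2  3  4  5  6  7  8  9 10 11 12 13 14 15 16 17 18 19 20 21
     L  W  L  W  W  L  W  L  W  W  L  W  L  W  W  L  W  L  W  W  L  W
Position 21 is W, so the first player wins.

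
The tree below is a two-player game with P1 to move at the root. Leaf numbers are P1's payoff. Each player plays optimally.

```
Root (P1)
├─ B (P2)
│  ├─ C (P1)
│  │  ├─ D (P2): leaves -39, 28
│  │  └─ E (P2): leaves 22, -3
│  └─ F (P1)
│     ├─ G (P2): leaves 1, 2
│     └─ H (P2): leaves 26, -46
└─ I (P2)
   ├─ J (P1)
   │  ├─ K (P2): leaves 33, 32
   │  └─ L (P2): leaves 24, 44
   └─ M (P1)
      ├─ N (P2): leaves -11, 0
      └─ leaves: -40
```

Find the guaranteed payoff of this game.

-3

D (P2): min(-39, 28) = -39
E (P2): min(22, -3) = -3
C (P1): max(-39, -3) = -3
G (P2): min(1, 2) = 1
H (P2): min(26, -46) = -46
F (P1): max(1, -46) = 1
B (P2): min(-3, 1) = -3
K (P2): min(33, 32) = 32
L (P2): min(24, 44) = 24
J (P1): max(32, 24) = 32
N (P2): min(-11, 0) = -11
M (P1): max(-11, -40) = -11
I (P2): min(32, -11) = -11
Root (P1): max(-3, -11) = -3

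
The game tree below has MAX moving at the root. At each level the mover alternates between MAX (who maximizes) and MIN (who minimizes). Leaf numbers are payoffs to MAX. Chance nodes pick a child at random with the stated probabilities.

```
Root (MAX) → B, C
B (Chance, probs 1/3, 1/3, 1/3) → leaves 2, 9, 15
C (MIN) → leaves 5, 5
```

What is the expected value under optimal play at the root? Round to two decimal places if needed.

8.67

B (Chance): 1/3·2 + 1/3·9 + 1/3·15 = 8.67
C (MIN): min(5, 5) = 5
Root (MAX): max(8.67, 5) = 8.67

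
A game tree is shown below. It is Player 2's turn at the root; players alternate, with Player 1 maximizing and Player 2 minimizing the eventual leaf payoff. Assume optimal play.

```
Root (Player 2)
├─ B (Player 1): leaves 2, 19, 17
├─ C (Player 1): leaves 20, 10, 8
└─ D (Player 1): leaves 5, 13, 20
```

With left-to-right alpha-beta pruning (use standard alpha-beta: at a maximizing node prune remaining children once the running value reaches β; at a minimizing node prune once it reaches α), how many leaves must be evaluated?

B [α=-∞,β=+∞]: v=19
C [α=-∞,β=19]: v=20 after child 1 ≥ β → β-cutoff, skip 2
D [α=-∞,β=19]: v=20
Root [α=-∞,β=+∞]: v=19
Leaves evaluated: 7 of 9.

7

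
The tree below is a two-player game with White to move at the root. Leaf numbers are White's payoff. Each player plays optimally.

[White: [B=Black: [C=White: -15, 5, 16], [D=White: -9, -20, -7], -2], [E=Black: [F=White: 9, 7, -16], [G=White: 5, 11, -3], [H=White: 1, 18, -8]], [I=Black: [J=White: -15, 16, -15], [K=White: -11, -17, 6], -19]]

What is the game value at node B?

-7

C: max(-15, 5, 16) = 16
D: max(-9, -20, -7) = -7
B: min(16, -7, -2) = -7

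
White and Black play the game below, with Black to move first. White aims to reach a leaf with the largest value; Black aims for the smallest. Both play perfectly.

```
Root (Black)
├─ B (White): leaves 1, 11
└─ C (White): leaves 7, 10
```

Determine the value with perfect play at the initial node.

10

B (White): max(1, 11) = 11
C (White): max(7, 10) = 10
Root (Black): min(11, 10) = 10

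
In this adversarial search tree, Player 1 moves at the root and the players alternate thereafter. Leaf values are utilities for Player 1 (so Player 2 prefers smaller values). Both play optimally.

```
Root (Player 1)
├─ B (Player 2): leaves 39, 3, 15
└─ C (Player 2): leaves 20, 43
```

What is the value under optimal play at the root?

20

B (Player 2): min(39, 3, 15) = 3
C (Player 2): min(20, 43) = 20
Root (Player 1): max(3, 20) = 20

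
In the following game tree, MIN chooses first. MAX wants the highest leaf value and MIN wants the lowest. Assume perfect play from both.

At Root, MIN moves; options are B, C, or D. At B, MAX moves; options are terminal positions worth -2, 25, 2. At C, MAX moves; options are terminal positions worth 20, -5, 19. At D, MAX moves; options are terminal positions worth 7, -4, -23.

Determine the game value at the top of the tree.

7

B (MAX): max(-2, 25, 2) = 25
C (MAX): max(20, -5, 19) = 20
D (MAX): max(7, -4, -23) = 7
Root (MIN): min(25, 20, 7) = 7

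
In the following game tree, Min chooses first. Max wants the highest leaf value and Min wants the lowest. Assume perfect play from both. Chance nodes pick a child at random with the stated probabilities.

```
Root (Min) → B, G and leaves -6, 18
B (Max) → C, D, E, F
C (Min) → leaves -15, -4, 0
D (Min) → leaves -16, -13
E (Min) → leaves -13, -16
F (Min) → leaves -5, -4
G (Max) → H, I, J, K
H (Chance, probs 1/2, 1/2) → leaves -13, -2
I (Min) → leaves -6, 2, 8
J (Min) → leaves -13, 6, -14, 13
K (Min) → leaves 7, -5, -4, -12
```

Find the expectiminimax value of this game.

C (Min): min(-15, -4, 0) = -15
D (Min): min(-16, -13) = -16
E (Min): min(-13, -16) = -16
F (Min): min(-5, -4) = -5
B (Max): max(-15, -16, -16, -5) = -5
H (Chance): 1/2·-13 + 1/2·-2 = -7.5
I (Min): min(-6, 2, 8) = -6
J (Min): min(-13, 6, -14, 13) = -14
K (Min): min(7, -5, -4, -12) = -12
G (Max): max(-7.5, -6, -14, -12) = -6
Root (Min): min(-5, -6, -6, 18) = -6

-6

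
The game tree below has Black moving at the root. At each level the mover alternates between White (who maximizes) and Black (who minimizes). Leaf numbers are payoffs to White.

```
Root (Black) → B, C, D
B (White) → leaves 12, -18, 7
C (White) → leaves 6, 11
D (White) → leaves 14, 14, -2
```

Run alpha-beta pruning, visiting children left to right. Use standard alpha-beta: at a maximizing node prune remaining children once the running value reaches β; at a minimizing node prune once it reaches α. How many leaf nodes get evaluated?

6

B [α=-∞,β=+∞]: v=12
C [α=-∞,β=12]: v=11
D [α=-∞,β=11]: v=14 after child 1 ≥ β → β-cutoff, skip 2
Root [α=-∞,β=+∞]: v=11
Leaves evaluated: 6 of 8.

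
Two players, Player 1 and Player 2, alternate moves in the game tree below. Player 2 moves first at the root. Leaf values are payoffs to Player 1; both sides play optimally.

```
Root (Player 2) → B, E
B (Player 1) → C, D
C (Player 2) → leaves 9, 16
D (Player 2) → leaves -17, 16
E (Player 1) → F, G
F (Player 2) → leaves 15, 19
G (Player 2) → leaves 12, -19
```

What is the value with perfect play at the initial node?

C (Player 2): min(9, 16) = 9
D (Player 2): min(-17, 16) = -17
B (Player 1): max(9, -17) = 9
F (Player 2): min(15, 19) = 15
G (Player 2): min(12, -19) = -19
E (Player 1): max(15, -19) = 15
Root (Player 2): min(9, 15) = 9

9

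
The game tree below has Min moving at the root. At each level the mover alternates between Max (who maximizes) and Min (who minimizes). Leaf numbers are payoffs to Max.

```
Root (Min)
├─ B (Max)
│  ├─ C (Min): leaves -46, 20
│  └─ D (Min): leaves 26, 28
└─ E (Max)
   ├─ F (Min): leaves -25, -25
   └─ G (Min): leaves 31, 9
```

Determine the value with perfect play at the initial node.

C (Min): min(-46, 20) = -46
D (Min): min(26, 28) = 26
B (Max): max(-46, 26) = 26
F (Min): min(-25, -25) = -25
G (Min): min(31, 9) = 9
E (Max): max(-25, 9) = 9
Root (Min): min(26, 9) = 9

9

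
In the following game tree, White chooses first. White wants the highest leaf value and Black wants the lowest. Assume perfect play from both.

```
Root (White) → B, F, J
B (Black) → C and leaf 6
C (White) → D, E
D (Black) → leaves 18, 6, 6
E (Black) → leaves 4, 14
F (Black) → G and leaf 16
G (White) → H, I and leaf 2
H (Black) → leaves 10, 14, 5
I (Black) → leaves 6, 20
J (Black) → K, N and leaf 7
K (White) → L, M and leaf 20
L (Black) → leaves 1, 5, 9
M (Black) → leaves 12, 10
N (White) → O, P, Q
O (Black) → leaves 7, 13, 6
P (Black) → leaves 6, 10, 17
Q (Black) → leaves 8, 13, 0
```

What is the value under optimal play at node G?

H: min(10, 14, 5) = 5
I: min(6, 20) = 6
G: max(5, 6, 2) = 6

6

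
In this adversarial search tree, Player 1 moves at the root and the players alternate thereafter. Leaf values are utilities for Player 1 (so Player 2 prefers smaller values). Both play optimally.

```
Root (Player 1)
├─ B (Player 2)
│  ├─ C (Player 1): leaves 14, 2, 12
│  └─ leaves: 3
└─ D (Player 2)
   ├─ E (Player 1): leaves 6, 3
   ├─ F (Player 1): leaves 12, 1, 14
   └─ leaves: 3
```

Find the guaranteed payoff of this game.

C (Player 1): max(14, 2, 12) = 14
B (Player 2): min(14, 3) = 3
E (Player 1): max(6, 3) = 6
F (Player 1): max(12, 1, 14) = 14
D (Player 2): min(6, 14, 3) = 3
Root (Player 1): max(3, 3) = 3

3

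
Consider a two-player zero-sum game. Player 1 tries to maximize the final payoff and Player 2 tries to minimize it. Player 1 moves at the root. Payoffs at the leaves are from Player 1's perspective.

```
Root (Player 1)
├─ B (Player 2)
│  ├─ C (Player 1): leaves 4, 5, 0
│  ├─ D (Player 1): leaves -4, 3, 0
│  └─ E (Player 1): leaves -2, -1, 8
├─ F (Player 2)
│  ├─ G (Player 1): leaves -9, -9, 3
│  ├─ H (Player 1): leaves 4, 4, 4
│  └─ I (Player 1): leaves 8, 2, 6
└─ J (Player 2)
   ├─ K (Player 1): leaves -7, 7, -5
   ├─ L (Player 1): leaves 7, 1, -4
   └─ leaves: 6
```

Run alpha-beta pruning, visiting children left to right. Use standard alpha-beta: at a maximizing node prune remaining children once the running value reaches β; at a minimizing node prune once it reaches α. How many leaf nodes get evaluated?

C [α=-∞,β=+∞]: v=5
D [α=-∞,β=5]: v=3
E [α=-∞,β=3]: v=8
B [α=-∞,β=+∞]: v=3
G [α=3,β=+∞]: v=3
F [α=3,β=+∞]: v=3 after child 1 ≤ α → α-cutoff, skip 2
K [α=3,β=+∞]: v=7
L [α=3,β=7]: v=7 after child 1 ≥ β → β-cutoff, skip 2
J [α=3,β=+∞]: v=6
Root [α=-∞,β=+∞]: v=6
Leaves evaluated: 17 of 25.

17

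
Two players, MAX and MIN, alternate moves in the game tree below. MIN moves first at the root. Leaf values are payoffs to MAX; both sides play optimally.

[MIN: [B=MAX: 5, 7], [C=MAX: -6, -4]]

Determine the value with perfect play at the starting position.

B (MAX): max(5, 7) = 7
C (MAX): max(-6, -4) = -4
Root (MIN): min(7, -4) = -4

-4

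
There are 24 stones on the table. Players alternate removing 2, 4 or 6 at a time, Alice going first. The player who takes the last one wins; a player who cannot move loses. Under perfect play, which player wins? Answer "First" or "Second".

Positions where the player to move wins (W) vs loses (L):
i:   0  1  2  3  4  5  6  7  8  9 10 11 12 13 14 15 16 17 18 19 20 21 22 23 24
     L  L  W  W  W  W  W  W  L  L  W  W  W  W  W  W  L  L  W  W  W  W  W  W  L
Position 24 is L, so the second player wins.

Second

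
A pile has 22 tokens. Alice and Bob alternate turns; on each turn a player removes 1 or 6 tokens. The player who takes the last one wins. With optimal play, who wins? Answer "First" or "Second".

i:   0  1  2  3  4  5  6  7  8  9 10 11 12 13 14 15 16 17 18 19 20 21 22
     L  W  L  W  L  W  W  L  W  L  W  L  W  W  L  W  L  W  L  W  W  L  W
Position 22 is W, so the first player wins.

First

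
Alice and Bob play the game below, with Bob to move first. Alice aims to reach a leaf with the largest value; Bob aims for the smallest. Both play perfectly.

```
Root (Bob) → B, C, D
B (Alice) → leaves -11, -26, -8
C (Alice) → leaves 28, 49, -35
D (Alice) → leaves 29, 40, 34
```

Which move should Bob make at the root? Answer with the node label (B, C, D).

B

B (Alice): max(-11, -26, -8) = -8
C (Alice): max(28, 49, -35) = 49
D (Alice): max(29, 40, 34) = 40
Root (Bob): min(-8, 49, 40) = -8
Bob picks the child with the lowest value: B (value -8).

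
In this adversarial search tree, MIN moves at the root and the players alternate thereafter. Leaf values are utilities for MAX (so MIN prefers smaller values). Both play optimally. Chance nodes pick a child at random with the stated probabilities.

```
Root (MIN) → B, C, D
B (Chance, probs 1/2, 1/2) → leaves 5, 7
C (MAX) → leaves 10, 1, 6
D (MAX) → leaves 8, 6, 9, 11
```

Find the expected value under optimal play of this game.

B (Chance): 1/2·5 + 1/2·7 = 6
C (MAX): max(10, 1, 6) = 10
D (MAX): max(8, 6, 9, 11) = 11
Root (MIN): min(6, 10, 11) = 6

6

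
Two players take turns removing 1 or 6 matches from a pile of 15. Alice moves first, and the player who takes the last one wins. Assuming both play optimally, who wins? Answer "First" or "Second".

i:   0  1  2  3  4  5  6  7  8  9 10 11 12 13 14 15
     L  W  L  W  L  W  W  L  W  L  W  L  W  W  L  W
Position 15 is W, so the first player wins.

First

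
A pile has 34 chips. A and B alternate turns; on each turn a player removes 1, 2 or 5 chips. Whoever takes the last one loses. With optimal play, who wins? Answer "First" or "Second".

Positions where the player to move wins (W) vs loses (L):
i:   0  1  2  3  4  5  6  7  8  9 10 11 12 13 14 15 16 17 18 19 20 21 22 23 24 25 26 27 28 29 30 31 32 33 34
     W  L  W  W  L  W  W  L  W  W  L  W  W  L  W  W  L  W  W  L  W  W  L  W  W  L  W  W  L  W  W  L  W  W  L
Position 34 is L, so the second player wins.

Second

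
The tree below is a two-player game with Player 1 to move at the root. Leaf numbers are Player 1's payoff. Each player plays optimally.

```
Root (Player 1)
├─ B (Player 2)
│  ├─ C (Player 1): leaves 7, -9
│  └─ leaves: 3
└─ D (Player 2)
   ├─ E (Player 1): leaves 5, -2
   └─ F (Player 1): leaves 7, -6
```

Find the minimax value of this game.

5

C (Player 1): max(7, -9) = 7
B (Player 2): min(7, 3) = 3
E (Player 1): max(5, -2) = 5
F (Player 1): max(7, -6) = 7
D (Player 2): min(5, 7) = 5
Root (Player 1): max(3, 5) = 5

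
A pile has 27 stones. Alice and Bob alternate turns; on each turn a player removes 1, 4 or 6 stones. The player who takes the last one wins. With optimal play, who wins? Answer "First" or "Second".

Compute winning (W) and losing (L) positions by backward induction:
i:   0  1  2  3  4  5  6  7  8  9 10 11 12 13 14 15 16 17 18 19 20 21 22 23 24 25 26 27
     L  W  L  W  W  L  W  L  W  W  L  W  L  W  W  L  W  L  W  W  L  W  L  W  W  L  W  L
Position 27 is L, so the second player wins.

Second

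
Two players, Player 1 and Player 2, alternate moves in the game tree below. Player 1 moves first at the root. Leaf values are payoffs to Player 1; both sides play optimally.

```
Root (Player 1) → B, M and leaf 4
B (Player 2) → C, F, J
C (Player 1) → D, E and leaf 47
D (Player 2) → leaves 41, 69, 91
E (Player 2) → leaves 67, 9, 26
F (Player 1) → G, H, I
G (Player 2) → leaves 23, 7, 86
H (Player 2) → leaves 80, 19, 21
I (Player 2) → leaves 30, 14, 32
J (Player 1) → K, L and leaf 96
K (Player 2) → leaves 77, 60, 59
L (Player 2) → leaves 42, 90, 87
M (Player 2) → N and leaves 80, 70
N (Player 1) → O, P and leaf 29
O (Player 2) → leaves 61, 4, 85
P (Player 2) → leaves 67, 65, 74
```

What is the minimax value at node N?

65

O: min(61, 4, 85) = 4
P: min(67, 65, 74) = 65
N: max(4, 65, 29) = 65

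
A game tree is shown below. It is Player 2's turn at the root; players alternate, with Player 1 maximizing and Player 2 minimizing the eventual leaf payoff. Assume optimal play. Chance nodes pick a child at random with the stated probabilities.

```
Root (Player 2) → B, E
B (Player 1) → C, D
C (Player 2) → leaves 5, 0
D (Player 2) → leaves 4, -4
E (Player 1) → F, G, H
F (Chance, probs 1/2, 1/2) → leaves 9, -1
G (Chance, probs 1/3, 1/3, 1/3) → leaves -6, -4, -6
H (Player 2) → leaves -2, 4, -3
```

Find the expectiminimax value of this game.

0

C (Player 2): min(5, 0) = 0
D (Player 2): min(4, -4) = -4
B (Player 1): max(0, -4) = 0
F (Chance): 1/2·9 + 1/2·-1 = 4
G (Chance): 1/3·-6 + 1/3·-4 + 1/3·-6 = -5.33
H (Player 2): min(-2, 4, -3) = -3
E (Player 1): max(4, -5.33, -3) = 4
Root (Player 2): min(0, 4) = 0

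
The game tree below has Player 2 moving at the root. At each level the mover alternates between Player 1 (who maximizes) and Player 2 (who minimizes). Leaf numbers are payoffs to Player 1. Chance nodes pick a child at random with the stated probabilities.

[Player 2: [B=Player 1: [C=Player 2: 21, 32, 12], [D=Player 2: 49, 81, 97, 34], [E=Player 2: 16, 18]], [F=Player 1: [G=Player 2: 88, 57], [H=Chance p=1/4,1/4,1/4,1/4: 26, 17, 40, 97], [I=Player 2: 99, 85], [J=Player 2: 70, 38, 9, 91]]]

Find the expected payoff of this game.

34

C (Player 2): min(21, 32, 12) = 12
D (Player 2): min(49, 81, 97, 34) = 34
E (Player 2): min(16, 18) = 16
B (Player 1): max(12, 34, 16) = 34
G (Player 2): min(88, 57) = 57
H (Chance): 1/4·26 + 1/4·17 + 1/4·40 + 1/4·97 = 45
I (Player 2): min(99, 85) = 85
J (Player 2): min(70, 38, 9, 91) = 9
F (Player 1): max(57, 45, 85, 9) = 85
Root (Player 2): min(34, 85) = 34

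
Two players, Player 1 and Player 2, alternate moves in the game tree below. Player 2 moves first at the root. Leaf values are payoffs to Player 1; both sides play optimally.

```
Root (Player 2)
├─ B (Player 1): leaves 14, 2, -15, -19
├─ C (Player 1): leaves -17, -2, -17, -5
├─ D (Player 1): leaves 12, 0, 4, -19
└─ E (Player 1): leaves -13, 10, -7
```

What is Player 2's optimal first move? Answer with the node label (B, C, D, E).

C

B (Player 1): max(14, 2, -15, -19) = 14
C (Player 1): max(-17, -2, -17, -5) = -2
D (Player 1): max(12, 0, 4, -19) = 12
E (Player 1): max(-13, 10, -7) = 10
Root (Player 2): min(14, -2, 12, 10) = -2
Player 2 picks the child with the lowest value: C (value -2).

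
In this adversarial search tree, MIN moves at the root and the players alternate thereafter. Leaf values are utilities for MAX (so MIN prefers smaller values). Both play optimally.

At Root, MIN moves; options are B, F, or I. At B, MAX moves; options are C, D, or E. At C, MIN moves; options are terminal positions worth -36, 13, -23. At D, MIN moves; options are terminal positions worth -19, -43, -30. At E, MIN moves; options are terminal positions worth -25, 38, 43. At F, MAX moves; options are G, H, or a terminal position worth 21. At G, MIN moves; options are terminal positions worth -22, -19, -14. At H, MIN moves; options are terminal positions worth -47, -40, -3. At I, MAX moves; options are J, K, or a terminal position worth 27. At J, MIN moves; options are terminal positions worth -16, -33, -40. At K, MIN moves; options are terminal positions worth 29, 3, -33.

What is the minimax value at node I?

27

J: min(-16, -33, -40) = -40
K: min(29, 3, -33) = -33
I: max(-40, -33, 27) = 27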